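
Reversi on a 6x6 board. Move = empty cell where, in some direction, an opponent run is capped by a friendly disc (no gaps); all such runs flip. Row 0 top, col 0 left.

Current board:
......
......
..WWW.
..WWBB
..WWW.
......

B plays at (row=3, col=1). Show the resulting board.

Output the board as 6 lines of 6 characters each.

Place B at (3,1); scan 8 dirs for brackets.
Dir NW: first cell '.' (not opp) -> no flip
Dir N: first cell '.' (not opp) -> no flip
Dir NE: opp run (2,2), next='.' -> no flip
Dir W: first cell '.' (not opp) -> no flip
Dir E: opp run (3,2) (3,3) capped by B -> flip
Dir SW: first cell '.' (not opp) -> no flip
Dir S: first cell '.' (not opp) -> no flip
Dir SE: opp run (4,2), next='.' -> no flip
All flips: (3,2) (3,3)

Answer: ......
......
..WWW.
.BBBBB
..WWW.
......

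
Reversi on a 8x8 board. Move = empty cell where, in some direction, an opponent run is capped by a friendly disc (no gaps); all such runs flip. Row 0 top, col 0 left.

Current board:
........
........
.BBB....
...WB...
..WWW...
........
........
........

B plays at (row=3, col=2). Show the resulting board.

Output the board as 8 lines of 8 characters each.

Place B at (3,2); scan 8 dirs for brackets.
Dir NW: first cell 'B' (not opp) -> no flip
Dir N: first cell 'B' (not opp) -> no flip
Dir NE: first cell 'B' (not opp) -> no flip
Dir W: first cell '.' (not opp) -> no flip
Dir E: opp run (3,3) capped by B -> flip
Dir SW: first cell '.' (not opp) -> no flip
Dir S: opp run (4,2), next='.' -> no flip
Dir SE: opp run (4,3), next='.' -> no flip
All flips: (3,3)

Answer: ........
........
.BBB....
..BBB...
..WWW...
........
........
........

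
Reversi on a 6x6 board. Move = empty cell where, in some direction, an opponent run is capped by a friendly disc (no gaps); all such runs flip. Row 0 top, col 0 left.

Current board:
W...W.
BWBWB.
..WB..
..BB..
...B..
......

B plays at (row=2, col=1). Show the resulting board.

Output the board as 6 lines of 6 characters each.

Place B at (2,1); scan 8 dirs for brackets.
Dir NW: first cell 'B' (not opp) -> no flip
Dir N: opp run (1,1), next='.' -> no flip
Dir NE: first cell 'B' (not opp) -> no flip
Dir W: first cell '.' (not opp) -> no flip
Dir E: opp run (2,2) capped by B -> flip
Dir SW: first cell '.' (not opp) -> no flip
Dir S: first cell '.' (not opp) -> no flip
Dir SE: first cell 'B' (not opp) -> no flip
All flips: (2,2)

Answer: W...W.
BWBWB.
.BBB..
..BB..
...B..
......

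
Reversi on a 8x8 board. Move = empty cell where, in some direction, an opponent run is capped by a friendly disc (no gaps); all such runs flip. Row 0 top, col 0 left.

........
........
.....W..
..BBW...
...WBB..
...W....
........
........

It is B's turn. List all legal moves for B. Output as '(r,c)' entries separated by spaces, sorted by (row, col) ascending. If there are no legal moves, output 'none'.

(1,4): no bracket -> illegal
(1,5): no bracket -> illegal
(1,6): no bracket -> illegal
(2,3): flips 1 -> legal
(2,4): flips 1 -> legal
(2,6): no bracket -> illegal
(3,5): flips 1 -> legal
(3,6): no bracket -> illegal
(4,2): flips 1 -> legal
(5,2): no bracket -> illegal
(5,4): flips 1 -> legal
(6,2): flips 1 -> legal
(6,3): flips 2 -> legal
(6,4): no bracket -> illegal

Answer: (2,3) (2,4) (3,5) (4,2) (5,4) (6,2) (6,3)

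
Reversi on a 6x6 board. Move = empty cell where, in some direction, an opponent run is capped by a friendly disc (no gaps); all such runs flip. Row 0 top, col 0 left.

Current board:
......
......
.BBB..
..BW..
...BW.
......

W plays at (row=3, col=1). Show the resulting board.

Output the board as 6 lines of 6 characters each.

Place W at (3,1); scan 8 dirs for brackets.
Dir NW: first cell '.' (not opp) -> no flip
Dir N: opp run (2,1), next='.' -> no flip
Dir NE: opp run (2,2), next='.' -> no flip
Dir W: first cell '.' (not opp) -> no flip
Dir E: opp run (3,2) capped by W -> flip
Dir SW: first cell '.' (not opp) -> no flip
Dir S: first cell '.' (not opp) -> no flip
Dir SE: first cell '.' (not opp) -> no flip
All flips: (3,2)

Answer: ......
......
.BBB..
.WWW..
...BW.
......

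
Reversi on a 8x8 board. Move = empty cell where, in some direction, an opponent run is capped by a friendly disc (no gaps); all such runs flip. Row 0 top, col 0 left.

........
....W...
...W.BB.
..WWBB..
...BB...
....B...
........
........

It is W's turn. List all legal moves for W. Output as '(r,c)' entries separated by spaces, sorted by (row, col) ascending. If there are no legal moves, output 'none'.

Answer: (3,6) (4,5) (5,3) (5,5) (6,5)

Derivation:
(1,5): no bracket -> illegal
(1,6): no bracket -> illegal
(1,7): no bracket -> illegal
(2,4): no bracket -> illegal
(2,7): no bracket -> illegal
(3,6): flips 3 -> legal
(3,7): no bracket -> illegal
(4,2): no bracket -> illegal
(4,5): flips 1 -> legal
(4,6): no bracket -> illegal
(5,2): no bracket -> illegal
(5,3): flips 1 -> legal
(5,5): flips 1 -> legal
(6,3): no bracket -> illegal
(6,4): no bracket -> illegal
(6,5): flips 2 -> legal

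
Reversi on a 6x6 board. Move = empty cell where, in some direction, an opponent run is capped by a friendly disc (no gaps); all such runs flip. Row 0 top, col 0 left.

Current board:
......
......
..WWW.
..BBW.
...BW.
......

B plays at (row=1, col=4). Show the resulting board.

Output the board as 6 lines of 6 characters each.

Answer: ......
....B.
..WBW.
..BBW.
...BW.
......

Derivation:
Place B at (1,4); scan 8 dirs for brackets.
Dir NW: first cell '.' (not opp) -> no flip
Dir N: first cell '.' (not opp) -> no flip
Dir NE: first cell '.' (not opp) -> no flip
Dir W: first cell '.' (not opp) -> no flip
Dir E: first cell '.' (not opp) -> no flip
Dir SW: opp run (2,3) capped by B -> flip
Dir S: opp run (2,4) (3,4) (4,4), next='.' -> no flip
Dir SE: first cell '.' (not opp) -> no flip
All flips: (2,3)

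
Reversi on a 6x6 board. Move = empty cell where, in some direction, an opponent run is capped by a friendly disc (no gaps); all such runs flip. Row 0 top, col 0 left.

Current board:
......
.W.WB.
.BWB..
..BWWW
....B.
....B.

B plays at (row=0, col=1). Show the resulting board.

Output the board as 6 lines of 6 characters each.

Place B at (0,1); scan 8 dirs for brackets.
Dir NW: edge -> no flip
Dir N: edge -> no flip
Dir NE: edge -> no flip
Dir W: first cell '.' (not opp) -> no flip
Dir E: first cell '.' (not opp) -> no flip
Dir SW: first cell '.' (not opp) -> no flip
Dir S: opp run (1,1) capped by B -> flip
Dir SE: first cell '.' (not opp) -> no flip
All flips: (1,1)

Answer: .B....
.B.WB.
.BWB..
..BWWW
....B.
....B.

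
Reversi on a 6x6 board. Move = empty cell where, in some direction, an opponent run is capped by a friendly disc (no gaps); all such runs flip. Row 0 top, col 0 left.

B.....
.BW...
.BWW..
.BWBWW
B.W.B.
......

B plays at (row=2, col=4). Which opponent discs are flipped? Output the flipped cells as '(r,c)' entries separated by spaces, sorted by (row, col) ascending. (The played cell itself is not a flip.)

Answer: (2,2) (2,3) (3,4)

Derivation:
Dir NW: first cell '.' (not opp) -> no flip
Dir N: first cell '.' (not opp) -> no flip
Dir NE: first cell '.' (not opp) -> no flip
Dir W: opp run (2,3) (2,2) capped by B -> flip
Dir E: first cell '.' (not opp) -> no flip
Dir SW: first cell 'B' (not opp) -> no flip
Dir S: opp run (3,4) capped by B -> flip
Dir SE: opp run (3,5), next=edge -> no flip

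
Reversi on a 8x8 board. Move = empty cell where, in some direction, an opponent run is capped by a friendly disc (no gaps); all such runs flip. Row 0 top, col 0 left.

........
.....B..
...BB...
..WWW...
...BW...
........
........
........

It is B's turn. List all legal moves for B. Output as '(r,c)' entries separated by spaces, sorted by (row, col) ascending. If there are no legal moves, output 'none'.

Answer: (2,1) (2,5) (4,1) (4,2) (4,5) (5,4)

Derivation:
(2,1): flips 1 -> legal
(2,2): no bracket -> illegal
(2,5): flips 1 -> legal
(3,1): no bracket -> illegal
(3,5): no bracket -> illegal
(4,1): flips 1 -> legal
(4,2): flips 1 -> legal
(4,5): flips 2 -> legal
(5,3): no bracket -> illegal
(5,4): flips 2 -> legal
(5,5): no bracket -> illegal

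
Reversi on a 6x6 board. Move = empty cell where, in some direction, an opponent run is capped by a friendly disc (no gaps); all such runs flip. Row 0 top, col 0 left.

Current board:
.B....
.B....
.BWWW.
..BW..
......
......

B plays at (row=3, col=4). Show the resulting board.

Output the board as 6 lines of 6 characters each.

Answer: .B....
.B....
.BWWW.
..BBB.
......
......

Derivation:
Place B at (3,4); scan 8 dirs for brackets.
Dir NW: opp run (2,3), next='.' -> no flip
Dir N: opp run (2,4), next='.' -> no flip
Dir NE: first cell '.' (not opp) -> no flip
Dir W: opp run (3,3) capped by B -> flip
Dir E: first cell '.' (not opp) -> no flip
Dir SW: first cell '.' (not opp) -> no flip
Dir S: first cell '.' (not opp) -> no flip
Dir SE: first cell '.' (not opp) -> no flip
All flips: (3,3)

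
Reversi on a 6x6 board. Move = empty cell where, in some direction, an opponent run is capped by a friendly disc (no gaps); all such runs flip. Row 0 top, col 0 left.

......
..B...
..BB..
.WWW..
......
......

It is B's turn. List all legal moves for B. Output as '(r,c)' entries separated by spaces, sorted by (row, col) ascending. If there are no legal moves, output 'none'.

Answer: (4,0) (4,1) (4,2) (4,3) (4,4)

Derivation:
(2,0): no bracket -> illegal
(2,1): no bracket -> illegal
(2,4): no bracket -> illegal
(3,0): no bracket -> illegal
(3,4): no bracket -> illegal
(4,0): flips 1 -> legal
(4,1): flips 1 -> legal
(4,2): flips 1 -> legal
(4,3): flips 1 -> legal
(4,4): flips 1 -> legal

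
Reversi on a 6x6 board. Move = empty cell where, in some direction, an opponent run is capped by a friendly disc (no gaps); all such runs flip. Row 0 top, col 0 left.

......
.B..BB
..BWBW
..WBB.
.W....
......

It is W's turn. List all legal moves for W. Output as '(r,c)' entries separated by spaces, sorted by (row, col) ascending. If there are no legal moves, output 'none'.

Answer: (0,3) (0,5) (1,2) (2,1) (3,5) (4,3) (4,5)

Derivation:
(0,0): no bracket -> illegal
(0,1): no bracket -> illegal
(0,2): no bracket -> illegal
(0,3): flips 1 -> legal
(0,4): no bracket -> illegal
(0,5): flips 2 -> legal
(1,0): no bracket -> illegal
(1,2): flips 1 -> legal
(1,3): no bracket -> illegal
(2,0): no bracket -> illegal
(2,1): flips 1 -> legal
(3,1): no bracket -> illegal
(3,5): flips 2 -> legal
(4,2): no bracket -> illegal
(4,3): flips 2 -> legal
(4,4): no bracket -> illegal
(4,5): flips 1 -> legal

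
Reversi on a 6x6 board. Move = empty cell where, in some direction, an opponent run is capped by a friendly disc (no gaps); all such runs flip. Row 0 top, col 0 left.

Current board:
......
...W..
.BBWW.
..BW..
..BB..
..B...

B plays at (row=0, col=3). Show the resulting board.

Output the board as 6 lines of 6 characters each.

Place B at (0,3); scan 8 dirs for brackets.
Dir NW: edge -> no flip
Dir N: edge -> no flip
Dir NE: edge -> no flip
Dir W: first cell '.' (not opp) -> no flip
Dir E: first cell '.' (not opp) -> no flip
Dir SW: first cell '.' (not opp) -> no flip
Dir S: opp run (1,3) (2,3) (3,3) capped by B -> flip
Dir SE: first cell '.' (not opp) -> no flip
All flips: (1,3) (2,3) (3,3)

Answer: ...B..
...B..
.BBBW.
..BB..
..BB..
..B...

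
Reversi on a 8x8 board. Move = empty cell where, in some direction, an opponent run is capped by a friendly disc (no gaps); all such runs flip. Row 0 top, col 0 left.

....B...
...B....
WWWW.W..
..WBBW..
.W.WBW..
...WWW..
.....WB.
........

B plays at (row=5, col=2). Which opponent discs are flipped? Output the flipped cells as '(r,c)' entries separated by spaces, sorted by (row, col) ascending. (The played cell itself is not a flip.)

Dir NW: opp run (4,1), next='.' -> no flip
Dir N: first cell '.' (not opp) -> no flip
Dir NE: opp run (4,3) capped by B -> flip
Dir W: first cell '.' (not opp) -> no flip
Dir E: opp run (5,3) (5,4) (5,5), next='.' -> no flip
Dir SW: first cell '.' (not opp) -> no flip
Dir S: first cell '.' (not opp) -> no flip
Dir SE: first cell '.' (not opp) -> no flip

Answer: (4,3)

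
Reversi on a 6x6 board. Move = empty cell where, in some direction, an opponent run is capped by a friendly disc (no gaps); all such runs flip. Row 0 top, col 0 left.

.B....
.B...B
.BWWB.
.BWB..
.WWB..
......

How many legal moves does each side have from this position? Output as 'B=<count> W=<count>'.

Answer: B=4 W=10

Derivation:
-- B to move --
(1,2): no bracket -> illegal
(1,3): flips 2 -> legal
(1,4): no bracket -> illegal
(3,0): no bracket -> illegal
(3,4): no bracket -> illegal
(4,0): flips 2 -> legal
(5,0): no bracket -> illegal
(5,1): flips 2 -> legal
(5,2): no bracket -> illegal
(5,3): flips 1 -> legal
B mobility = 4
-- W to move --
(0,0): flips 1 -> legal
(0,2): no bracket -> illegal
(0,4): no bracket -> illegal
(0,5): no bracket -> illegal
(1,0): flips 1 -> legal
(1,2): no bracket -> illegal
(1,3): no bracket -> illegal
(1,4): no bracket -> illegal
(2,0): flips 2 -> legal
(2,5): flips 1 -> legal
(3,0): flips 1 -> legal
(3,4): flips 1 -> legal
(3,5): no bracket -> illegal
(4,0): flips 1 -> legal
(4,4): flips 2 -> legal
(5,2): no bracket -> illegal
(5,3): flips 2 -> legal
(5,4): flips 1 -> legal
W mobility = 10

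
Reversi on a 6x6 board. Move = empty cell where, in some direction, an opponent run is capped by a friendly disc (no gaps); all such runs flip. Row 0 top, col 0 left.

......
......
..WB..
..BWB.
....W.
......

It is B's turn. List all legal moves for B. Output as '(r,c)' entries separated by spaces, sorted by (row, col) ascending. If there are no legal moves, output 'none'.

Answer: (1,2) (2,1) (4,3) (5,4)

Derivation:
(1,1): no bracket -> illegal
(1,2): flips 1 -> legal
(1,3): no bracket -> illegal
(2,1): flips 1 -> legal
(2,4): no bracket -> illegal
(3,1): no bracket -> illegal
(3,5): no bracket -> illegal
(4,2): no bracket -> illegal
(4,3): flips 1 -> legal
(4,5): no bracket -> illegal
(5,3): no bracket -> illegal
(5,4): flips 1 -> legal
(5,5): no bracket -> illegal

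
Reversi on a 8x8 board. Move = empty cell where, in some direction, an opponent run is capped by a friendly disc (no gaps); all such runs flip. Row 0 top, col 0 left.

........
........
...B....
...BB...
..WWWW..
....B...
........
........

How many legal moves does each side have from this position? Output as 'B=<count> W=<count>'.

Answer: B=7 W=8

Derivation:
-- B to move --
(3,1): no bracket -> illegal
(3,2): flips 1 -> legal
(3,5): no bracket -> illegal
(3,6): flips 1 -> legal
(4,1): no bracket -> illegal
(4,6): no bracket -> illegal
(5,1): flips 1 -> legal
(5,2): flips 1 -> legal
(5,3): flips 1 -> legal
(5,5): flips 1 -> legal
(5,6): flips 1 -> legal
B mobility = 7
-- W to move --
(1,2): flips 2 -> legal
(1,3): flips 2 -> legal
(1,4): no bracket -> illegal
(2,2): flips 1 -> legal
(2,4): flips 2 -> legal
(2,5): flips 1 -> legal
(3,2): no bracket -> illegal
(3,5): no bracket -> illegal
(5,3): no bracket -> illegal
(5,5): no bracket -> illegal
(6,3): flips 1 -> legal
(6,4): flips 1 -> legal
(6,5): flips 1 -> legal
W mobility = 8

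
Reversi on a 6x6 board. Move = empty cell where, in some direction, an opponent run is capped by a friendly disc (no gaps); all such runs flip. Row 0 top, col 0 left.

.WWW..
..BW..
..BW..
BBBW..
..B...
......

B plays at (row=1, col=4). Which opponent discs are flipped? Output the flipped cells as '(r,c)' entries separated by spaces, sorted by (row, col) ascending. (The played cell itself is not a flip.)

Answer: (1,3) (2,3)

Derivation:
Dir NW: opp run (0,3), next=edge -> no flip
Dir N: first cell '.' (not opp) -> no flip
Dir NE: first cell '.' (not opp) -> no flip
Dir W: opp run (1,3) capped by B -> flip
Dir E: first cell '.' (not opp) -> no flip
Dir SW: opp run (2,3) capped by B -> flip
Dir S: first cell '.' (not opp) -> no flip
Dir SE: first cell '.' (not opp) -> no flip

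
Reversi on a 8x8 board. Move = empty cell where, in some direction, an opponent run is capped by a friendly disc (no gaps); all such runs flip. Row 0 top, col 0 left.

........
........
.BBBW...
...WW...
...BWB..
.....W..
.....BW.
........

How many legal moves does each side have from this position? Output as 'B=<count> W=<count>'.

Answer: B=3 W=12

Derivation:
-- B to move --
(1,3): no bracket -> illegal
(1,4): no bracket -> illegal
(1,5): no bracket -> illegal
(2,5): flips 2 -> legal
(3,2): no bracket -> illegal
(3,5): no bracket -> illegal
(4,2): no bracket -> illegal
(4,6): no bracket -> illegal
(5,3): no bracket -> illegal
(5,4): no bracket -> illegal
(5,6): no bracket -> illegal
(5,7): no bracket -> illegal
(6,4): no bracket -> illegal
(6,7): flips 1 -> legal
(7,5): no bracket -> illegal
(7,6): no bracket -> illegal
(7,7): flips 4 -> legal
B mobility = 3
-- W to move --
(1,0): no bracket -> illegal
(1,1): flips 1 -> legal
(1,2): flips 1 -> legal
(1,3): flips 1 -> legal
(1,4): no bracket -> illegal
(2,0): flips 3 -> legal
(3,0): no bracket -> illegal
(3,1): no bracket -> illegal
(3,2): no bracket -> illegal
(3,5): flips 1 -> legal
(3,6): no bracket -> illegal
(4,2): flips 1 -> legal
(4,6): flips 1 -> legal
(5,2): flips 1 -> legal
(5,3): flips 1 -> legal
(5,4): no bracket -> illegal
(5,6): flips 1 -> legal
(6,4): flips 1 -> legal
(7,4): no bracket -> illegal
(7,5): flips 1 -> legal
(7,6): no bracket -> illegal
W mobility = 12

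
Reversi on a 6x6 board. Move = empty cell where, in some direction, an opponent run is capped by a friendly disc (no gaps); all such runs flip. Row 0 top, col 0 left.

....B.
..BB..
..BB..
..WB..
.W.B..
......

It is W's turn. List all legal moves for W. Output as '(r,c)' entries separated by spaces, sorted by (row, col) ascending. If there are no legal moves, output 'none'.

(0,1): no bracket -> illegal
(0,2): flips 2 -> legal
(0,3): no bracket -> illegal
(0,5): no bracket -> illegal
(1,1): no bracket -> illegal
(1,4): flips 1 -> legal
(1,5): no bracket -> illegal
(2,1): no bracket -> illegal
(2,4): no bracket -> illegal
(3,1): no bracket -> illegal
(3,4): flips 1 -> legal
(4,2): no bracket -> illegal
(4,4): no bracket -> illegal
(5,2): no bracket -> illegal
(5,3): no bracket -> illegal
(5,4): flips 1 -> legal

Answer: (0,2) (1,4) (3,4) (5,4)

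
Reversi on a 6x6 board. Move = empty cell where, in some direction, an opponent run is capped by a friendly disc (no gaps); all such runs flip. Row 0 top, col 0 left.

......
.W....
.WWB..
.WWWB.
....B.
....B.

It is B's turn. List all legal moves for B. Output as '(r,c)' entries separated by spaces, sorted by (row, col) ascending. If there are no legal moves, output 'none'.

(0,0): flips 3 -> legal
(0,1): no bracket -> illegal
(0,2): no bracket -> illegal
(1,0): no bracket -> illegal
(1,2): no bracket -> illegal
(1,3): no bracket -> illegal
(2,0): flips 2 -> legal
(2,4): no bracket -> illegal
(3,0): flips 3 -> legal
(4,0): no bracket -> illegal
(4,1): flips 1 -> legal
(4,2): no bracket -> illegal
(4,3): flips 1 -> legal

Answer: (0,0) (2,0) (3,0) (4,1) (4,3)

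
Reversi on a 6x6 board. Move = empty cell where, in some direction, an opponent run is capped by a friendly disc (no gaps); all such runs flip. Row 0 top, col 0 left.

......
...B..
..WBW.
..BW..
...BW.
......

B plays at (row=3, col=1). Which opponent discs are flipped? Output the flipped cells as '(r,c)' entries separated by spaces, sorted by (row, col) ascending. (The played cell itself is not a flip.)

Dir NW: first cell '.' (not opp) -> no flip
Dir N: first cell '.' (not opp) -> no flip
Dir NE: opp run (2,2) capped by B -> flip
Dir W: first cell '.' (not opp) -> no flip
Dir E: first cell 'B' (not opp) -> no flip
Dir SW: first cell '.' (not opp) -> no flip
Dir S: first cell '.' (not opp) -> no flip
Dir SE: first cell '.' (not opp) -> no flip

Answer: (2,2)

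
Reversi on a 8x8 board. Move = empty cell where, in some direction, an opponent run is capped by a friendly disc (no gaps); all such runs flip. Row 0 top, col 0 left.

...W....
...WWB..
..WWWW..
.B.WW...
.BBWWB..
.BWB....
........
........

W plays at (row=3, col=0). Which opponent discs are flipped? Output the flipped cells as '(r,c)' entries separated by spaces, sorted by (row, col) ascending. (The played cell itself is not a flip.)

Dir NW: edge -> no flip
Dir N: first cell '.' (not opp) -> no flip
Dir NE: first cell '.' (not opp) -> no flip
Dir W: edge -> no flip
Dir E: opp run (3,1), next='.' -> no flip
Dir SW: edge -> no flip
Dir S: first cell '.' (not opp) -> no flip
Dir SE: opp run (4,1) capped by W -> flip

Answer: (4,1)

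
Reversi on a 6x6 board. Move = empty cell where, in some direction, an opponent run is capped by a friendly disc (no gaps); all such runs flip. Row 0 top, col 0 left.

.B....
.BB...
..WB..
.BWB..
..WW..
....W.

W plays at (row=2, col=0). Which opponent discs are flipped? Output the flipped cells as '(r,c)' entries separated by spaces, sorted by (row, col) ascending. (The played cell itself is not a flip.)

Answer: (3,1)

Derivation:
Dir NW: edge -> no flip
Dir N: first cell '.' (not opp) -> no flip
Dir NE: opp run (1,1), next='.' -> no flip
Dir W: edge -> no flip
Dir E: first cell '.' (not opp) -> no flip
Dir SW: edge -> no flip
Dir S: first cell '.' (not opp) -> no flip
Dir SE: opp run (3,1) capped by W -> flip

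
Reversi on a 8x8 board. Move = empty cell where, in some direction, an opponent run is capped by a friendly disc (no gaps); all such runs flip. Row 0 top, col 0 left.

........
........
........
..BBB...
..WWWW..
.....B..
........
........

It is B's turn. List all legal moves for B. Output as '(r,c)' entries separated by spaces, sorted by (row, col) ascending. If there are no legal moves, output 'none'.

(3,1): no bracket -> illegal
(3,5): flips 1 -> legal
(3,6): no bracket -> illegal
(4,1): no bracket -> illegal
(4,6): no bracket -> illegal
(5,1): flips 1 -> legal
(5,2): flips 2 -> legal
(5,3): flips 1 -> legal
(5,4): flips 2 -> legal
(5,6): flips 1 -> legal

Answer: (3,5) (5,1) (5,2) (5,3) (5,4) (5,6)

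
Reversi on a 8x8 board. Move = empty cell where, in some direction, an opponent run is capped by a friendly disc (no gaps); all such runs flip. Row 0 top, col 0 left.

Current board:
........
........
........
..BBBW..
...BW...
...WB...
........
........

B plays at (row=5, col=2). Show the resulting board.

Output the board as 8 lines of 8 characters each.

Answer: ........
........
........
..BBBW..
...BW...
..BBB...
........
........

Derivation:
Place B at (5,2); scan 8 dirs for brackets.
Dir NW: first cell '.' (not opp) -> no flip
Dir N: first cell '.' (not opp) -> no flip
Dir NE: first cell 'B' (not opp) -> no flip
Dir W: first cell '.' (not opp) -> no flip
Dir E: opp run (5,3) capped by B -> flip
Dir SW: first cell '.' (not opp) -> no flip
Dir S: first cell '.' (not opp) -> no flip
Dir SE: first cell '.' (not opp) -> no flip
All flips: (5,3)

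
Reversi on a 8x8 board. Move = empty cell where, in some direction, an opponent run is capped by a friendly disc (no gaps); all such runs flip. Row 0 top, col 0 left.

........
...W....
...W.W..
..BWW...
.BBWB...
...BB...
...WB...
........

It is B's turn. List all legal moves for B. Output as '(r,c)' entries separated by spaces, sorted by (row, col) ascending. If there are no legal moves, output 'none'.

(0,2): no bracket -> illegal
(0,3): flips 4 -> legal
(0,4): no bracket -> illegal
(1,2): no bracket -> illegal
(1,4): flips 1 -> legal
(1,5): no bracket -> illegal
(1,6): no bracket -> illegal
(2,2): flips 1 -> legal
(2,4): flips 2 -> legal
(2,6): no bracket -> illegal
(3,5): flips 2 -> legal
(3,6): no bracket -> illegal
(4,5): no bracket -> illegal
(5,2): no bracket -> illegal
(6,2): flips 1 -> legal
(7,2): flips 1 -> legal
(7,3): flips 1 -> legal
(7,4): no bracket -> illegal

Answer: (0,3) (1,4) (2,2) (2,4) (3,5) (6,2) (7,2) (7,3)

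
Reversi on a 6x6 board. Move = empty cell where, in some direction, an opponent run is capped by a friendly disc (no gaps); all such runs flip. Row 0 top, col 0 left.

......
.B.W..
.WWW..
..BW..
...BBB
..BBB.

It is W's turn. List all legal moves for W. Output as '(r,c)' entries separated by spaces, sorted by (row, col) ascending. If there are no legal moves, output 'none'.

Answer: (0,0) (0,1) (3,1) (4,1) (4,2) (5,5)

Derivation:
(0,0): flips 1 -> legal
(0,1): flips 1 -> legal
(0,2): no bracket -> illegal
(1,0): no bracket -> illegal
(1,2): no bracket -> illegal
(2,0): no bracket -> illegal
(3,1): flips 1 -> legal
(3,4): no bracket -> illegal
(3,5): no bracket -> illegal
(4,1): flips 1 -> legal
(4,2): flips 1 -> legal
(5,1): no bracket -> illegal
(5,5): flips 1 -> legal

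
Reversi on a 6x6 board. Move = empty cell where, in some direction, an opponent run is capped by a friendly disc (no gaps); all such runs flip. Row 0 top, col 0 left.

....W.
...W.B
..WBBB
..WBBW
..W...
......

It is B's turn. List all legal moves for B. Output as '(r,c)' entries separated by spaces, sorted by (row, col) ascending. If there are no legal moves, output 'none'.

(0,2): flips 1 -> legal
(0,3): flips 1 -> legal
(0,5): no bracket -> illegal
(1,1): flips 1 -> legal
(1,2): no bracket -> illegal
(1,4): no bracket -> illegal
(2,1): flips 1 -> legal
(3,1): flips 1 -> legal
(4,1): flips 1 -> legal
(4,3): no bracket -> illegal
(4,4): no bracket -> illegal
(4,5): flips 1 -> legal
(5,1): flips 1 -> legal
(5,2): no bracket -> illegal
(5,3): no bracket -> illegal

Answer: (0,2) (0,3) (1,1) (2,1) (3,1) (4,1) (4,5) (5,1)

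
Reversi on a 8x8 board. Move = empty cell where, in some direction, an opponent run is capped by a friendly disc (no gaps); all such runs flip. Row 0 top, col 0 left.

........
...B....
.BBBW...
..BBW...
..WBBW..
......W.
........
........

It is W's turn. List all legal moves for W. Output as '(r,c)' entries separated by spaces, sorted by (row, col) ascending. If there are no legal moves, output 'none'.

(0,2): flips 1 -> legal
(0,3): no bracket -> illegal
(0,4): no bracket -> illegal
(1,0): no bracket -> illegal
(1,1): no bracket -> illegal
(1,2): flips 3 -> legal
(1,4): no bracket -> illegal
(2,0): flips 3 -> legal
(3,0): no bracket -> illegal
(3,1): flips 2 -> legal
(3,5): no bracket -> illegal
(4,1): no bracket -> illegal
(5,2): flips 1 -> legal
(5,3): no bracket -> illegal
(5,4): flips 1 -> legal
(5,5): no bracket -> illegal

Answer: (0,2) (1,2) (2,0) (3,1) (5,2) (5,4)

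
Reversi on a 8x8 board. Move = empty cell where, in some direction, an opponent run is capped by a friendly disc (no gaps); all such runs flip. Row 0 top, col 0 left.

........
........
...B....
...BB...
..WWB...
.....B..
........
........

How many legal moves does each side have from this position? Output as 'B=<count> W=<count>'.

-- B to move --
(3,1): no bracket -> illegal
(3,2): no bracket -> illegal
(4,1): flips 2 -> legal
(5,1): flips 1 -> legal
(5,2): flips 1 -> legal
(5,3): flips 1 -> legal
(5,4): no bracket -> illegal
B mobility = 4
-- W to move --
(1,2): no bracket -> illegal
(1,3): flips 2 -> legal
(1,4): no bracket -> illegal
(2,2): no bracket -> illegal
(2,4): flips 1 -> legal
(2,5): flips 1 -> legal
(3,2): no bracket -> illegal
(3,5): no bracket -> illegal
(4,5): flips 1 -> legal
(4,6): no bracket -> illegal
(5,3): no bracket -> illegal
(5,4): no bracket -> illegal
(5,6): no bracket -> illegal
(6,4): no bracket -> illegal
(6,5): no bracket -> illegal
(6,6): no bracket -> illegal
W mobility = 4

Answer: B=4 W=4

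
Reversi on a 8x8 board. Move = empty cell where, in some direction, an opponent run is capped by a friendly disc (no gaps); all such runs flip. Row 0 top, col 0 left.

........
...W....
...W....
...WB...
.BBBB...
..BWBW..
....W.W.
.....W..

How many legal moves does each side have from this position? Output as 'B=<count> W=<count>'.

-- B to move --
(0,2): no bracket -> illegal
(0,3): flips 3 -> legal
(0,4): no bracket -> illegal
(1,2): flips 1 -> legal
(1,4): no bracket -> illegal
(2,2): flips 1 -> legal
(2,4): flips 1 -> legal
(3,2): flips 1 -> legal
(4,5): no bracket -> illegal
(4,6): no bracket -> illegal
(5,6): flips 1 -> legal
(5,7): no bracket -> illegal
(6,2): flips 1 -> legal
(6,3): flips 1 -> legal
(6,5): no bracket -> illegal
(6,7): no bracket -> illegal
(7,3): no bracket -> illegal
(7,4): flips 1 -> legal
(7,6): no bracket -> illegal
(7,7): flips 2 -> legal
B mobility = 10
-- W to move --
(2,4): flips 3 -> legal
(2,5): no bracket -> illegal
(3,0): no bracket -> illegal
(3,1): flips 1 -> legal
(3,2): no bracket -> illegal
(3,5): flips 2 -> legal
(4,0): no bracket -> illegal
(4,5): flips 1 -> legal
(5,0): no bracket -> illegal
(5,1): flips 2 -> legal
(6,1): no bracket -> illegal
(6,2): no bracket -> illegal
(6,3): no bracket -> illegal
(6,5): no bracket -> illegal
W mobility = 5

Answer: B=10 W=5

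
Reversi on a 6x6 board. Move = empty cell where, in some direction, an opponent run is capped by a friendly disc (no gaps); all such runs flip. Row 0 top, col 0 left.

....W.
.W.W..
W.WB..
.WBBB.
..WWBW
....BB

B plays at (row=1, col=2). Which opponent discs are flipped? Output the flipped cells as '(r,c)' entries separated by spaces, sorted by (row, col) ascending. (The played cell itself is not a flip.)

Answer: (2,2)

Derivation:
Dir NW: first cell '.' (not opp) -> no flip
Dir N: first cell '.' (not opp) -> no flip
Dir NE: first cell '.' (not opp) -> no flip
Dir W: opp run (1,1), next='.' -> no flip
Dir E: opp run (1,3), next='.' -> no flip
Dir SW: first cell '.' (not opp) -> no flip
Dir S: opp run (2,2) capped by B -> flip
Dir SE: first cell 'B' (not opp) -> no flip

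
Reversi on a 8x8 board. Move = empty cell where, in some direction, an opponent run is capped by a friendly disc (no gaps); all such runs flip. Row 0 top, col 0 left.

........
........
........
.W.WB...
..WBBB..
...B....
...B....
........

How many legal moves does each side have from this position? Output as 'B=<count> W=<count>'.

Answer: B=5 W=5

Derivation:
-- B to move --
(2,0): flips 2 -> legal
(2,1): no bracket -> illegal
(2,2): flips 1 -> legal
(2,3): flips 1 -> legal
(2,4): no bracket -> illegal
(3,0): no bracket -> illegal
(3,2): flips 1 -> legal
(4,0): no bracket -> illegal
(4,1): flips 1 -> legal
(5,1): no bracket -> illegal
(5,2): no bracket -> illegal
B mobility = 5
-- W to move --
(2,3): no bracket -> illegal
(2,4): no bracket -> illegal
(2,5): no bracket -> illegal
(3,2): no bracket -> illegal
(3,5): flips 1 -> legal
(3,6): no bracket -> illegal
(4,6): flips 3 -> legal
(5,2): no bracket -> illegal
(5,4): no bracket -> illegal
(5,5): flips 1 -> legal
(5,6): no bracket -> illegal
(6,2): no bracket -> illegal
(6,4): flips 1 -> legal
(7,2): no bracket -> illegal
(7,3): flips 3 -> legal
(7,4): no bracket -> illegal
W mobility = 5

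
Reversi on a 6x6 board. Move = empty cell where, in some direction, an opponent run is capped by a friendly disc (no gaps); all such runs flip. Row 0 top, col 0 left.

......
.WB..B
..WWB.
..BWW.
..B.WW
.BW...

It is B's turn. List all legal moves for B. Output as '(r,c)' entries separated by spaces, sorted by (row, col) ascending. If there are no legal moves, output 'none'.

(0,0): no bracket -> illegal
(0,1): no bracket -> illegal
(0,2): no bracket -> illegal
(1,0): flips 1 -> legal
(1,3): no bracket -> illegal
(1,4): flips 1 -> legal
(2,0): no bracket -> illegal
(2,1): flips 2 -> legal
(2,5): no bracket -> illegal
(3,1): no bracket -> illegal
(3,5): flips 2 -> legal
(4,1): no bracket -> illegal
(4,3): no bracket -> illegal
(5,3): flips 1 -> legal
(5,4): flips 2 -> legal
(5,5): no bracket -> illegal

Answer: (1,0) (1,4) (2,1) (3,5) (5,3) (5,4)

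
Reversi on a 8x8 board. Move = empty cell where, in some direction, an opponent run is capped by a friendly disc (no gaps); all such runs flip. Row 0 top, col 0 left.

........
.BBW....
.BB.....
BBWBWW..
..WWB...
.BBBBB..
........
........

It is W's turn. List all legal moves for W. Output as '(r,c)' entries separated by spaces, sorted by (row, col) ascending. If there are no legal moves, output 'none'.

(0,0): no bracket -> illegal
(0,1): no bracket -> illegal
(0,2): flips 2 -> legal
(0,3): no bracket -> illegal
(1,0): flips 3 -> legal
(2,0): flips 1 -> legal
(2,3): flips 1 -> legal
(2,4): flips 1 -> legal
(4,0): flips 2 -> legal
(4,1): no bracket -> illegal
(4,5): flips 1 -> legal
(4,6): no bracket -> illegal
(5,0): no bracket -> illegal
(5,6): no bracket -> illegal
(6,0): flips 1 -> legal
(6,1): flips 1 -> legal
(6,2): flips 3 -> legal
(6,3): flips 1 -> legal
(6,4): flips 3 -> legal
(6,5): flips 1 -> legal
(6,6): no bracket -> illegal

Answer: (0,2) (1,0) (2,0) (2,3) (2,4) (4,0) (4,5) (6,0) (6,1) (6,2) (6,3) (6,4) (6,5)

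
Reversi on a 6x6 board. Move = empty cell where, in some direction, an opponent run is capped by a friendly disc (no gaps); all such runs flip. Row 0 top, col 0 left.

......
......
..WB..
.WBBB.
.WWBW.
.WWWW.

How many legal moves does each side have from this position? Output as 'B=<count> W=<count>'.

-- B to move --
(1,1): flips 1 -> legal
(1,2): flips 1 -> legal
(1,3): no bracket -> illegal
(2,0): no bracket -> illegal
(2,1): flips 1 -> legal
(3,0): flips 1 -> legal
(3,5): no bracket -> illegal
(4,0): flips 2 -> legal
(4,5): flips 1 -> legal
(5,0): flips 1 -> legal
(5,5): flips 1 -> legal
B mobility = 8
-- W to move --
(1,2): no bracket -> illegal
(1,3): flips 3 -> legal
(1,4): flips 2 -> legal
(2,1): flips 2 -> legal
(2,4): flips 3 -> legal
(2,5): flips 2 -> legal
(3,5): flips 3 -> legal
(4,5): no bracket -> illegal
W mobility = 6

Answer: B=8 W=6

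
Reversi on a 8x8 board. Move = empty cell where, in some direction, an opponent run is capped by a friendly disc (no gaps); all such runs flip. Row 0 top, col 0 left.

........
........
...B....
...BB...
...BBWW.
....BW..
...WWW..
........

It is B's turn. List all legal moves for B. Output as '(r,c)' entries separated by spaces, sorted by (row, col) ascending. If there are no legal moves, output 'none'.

(3,5): no bracket -> illegal
(3,6): flips 1 -> legal
(3,7): no bracket -> illegal
(4,7): flips 2 -> legal
(5,2): no bracket -> illegal
(5,3): no bracket -> illegal
(5,6): flips 2 -> legal
(5,7): no bracket -> illegal
(6,2): no bracket -> illegal
(6,6): flips 1 -> legal
(7,2): flips 1 -> legal
(7,3): no bracket -> illegal
(7,4): flips 1 -> legal
(7,5): no bracket -> illegal
(7,6): flips 1 -> legal

Answer: (3,6) (4,7) (5,6) (6,6) (7,2) (7,4) (7,6)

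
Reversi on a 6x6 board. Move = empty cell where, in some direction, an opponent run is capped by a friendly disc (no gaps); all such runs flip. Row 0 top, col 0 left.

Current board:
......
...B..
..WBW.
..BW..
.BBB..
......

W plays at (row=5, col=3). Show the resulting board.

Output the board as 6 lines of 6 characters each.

Answer: ......
...B..
..WBW.
..BW..
.BBW..
...W..

Derivation:
Place W at (5,3); scan 8 dirs for brackets.
Dir NW: opp run (4,2), next='.' -> no flip
Dir N: opp run (4,3) capped by W -> flip
Dir NE: first cell '.' (not opp) -> no flip
Dir W: first cell '.' (not opp) -> no flip
Dir E: first cell '.' (not opp) -> no flip
Dir SW: edge -> no flip
Dir S: edge -> no flip
Dir SE: edge -> no flip
All flips: (4,3)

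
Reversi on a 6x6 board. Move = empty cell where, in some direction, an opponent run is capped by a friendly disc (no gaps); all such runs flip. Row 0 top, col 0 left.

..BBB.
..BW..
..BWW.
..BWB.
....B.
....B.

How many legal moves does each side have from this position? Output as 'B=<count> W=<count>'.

Answer: B=4 W=8

Derivation:
-- B to move --
(1,4): flips 3 -> legal
(1,5): no bracket -> illegal
(2,5): flips 2 -> legal
(3,5): flips 2 -> legal
(4,2): no bracket -> illegal
(4,3): flips 3 -> legal
B mobility = 4
-- W to move --
(0,1): flips 1 -> legal
(0,5): no bracket -> illegal
(1,1): flips 2 -> legal
(1,4): no bracket -> illegal
(1,5): no bracket -> illegal
(2,1): flips 1 -> legal
(2,5): no bracket -> illegal
(3,1): flips 2 -> legal
(3,5): flips 1 -> legal
(4,1): flips 1 -> legal
(4,2): no bracket -> illegal
(4,3): no bracket -> illegal
(4,5): flips 1 -> legal
(5,3): no bracket -> illegal
(5,5): flips 1 -> legal
W mobility = 8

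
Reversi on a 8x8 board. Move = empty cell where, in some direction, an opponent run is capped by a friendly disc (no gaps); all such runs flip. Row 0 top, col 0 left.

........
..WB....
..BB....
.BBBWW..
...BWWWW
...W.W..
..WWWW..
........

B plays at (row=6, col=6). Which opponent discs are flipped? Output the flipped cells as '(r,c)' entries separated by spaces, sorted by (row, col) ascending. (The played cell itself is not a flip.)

Answer: (4,4) (5,5)

Derivation:
Dir NW: opp run (5,5) (4,4) capped by B -> flip
Dir N: first cell '.' (not opp) -> no flip
Dir NE: first cell '.' (not opp) -> no flip
Dir W: opp run (6,5) (6,4) (6,3) (6,2), next='.' -> no flip
Dir E: first cell '.' (not opp) -> no flip
Dir SW: first cell '.' (not opp) -> no flip
Dir S: first cell '.' (not opp) -> no flip
Dir SE: first cell '.' (not opp) -> no flip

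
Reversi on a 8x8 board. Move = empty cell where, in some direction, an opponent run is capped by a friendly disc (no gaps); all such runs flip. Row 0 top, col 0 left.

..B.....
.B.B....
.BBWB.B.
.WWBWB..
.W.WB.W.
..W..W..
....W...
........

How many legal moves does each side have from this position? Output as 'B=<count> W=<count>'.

-- B to move --
(1,2): no bracket -> illegal
(1,4): no bracket -> illegal
(2,0): no bracket -> illegal
(2,5): no bracket -> illegal
(3,0): flips 2 -> legal
(3,6): no bracket -> illegal
(3,7): no bracket -> illegal
(4,0): flips 1 -> legal
(4,2): flips 2 -> legal
(4,5): no bracket -> illegal
(4,7): no bracket -> illegal
(5,0): no bracket -> illegal
(5,1): flips 2 -> legal
(5,3): flips 1 -> legal
(5,4): flips 2 -> legal
(5,6): no bracket -> illegal
(5,7): flips 1 -> legal
(6,1): no bracket -> illegal
(6,2): no bracket -> illegal
(6,3): no bracket -> illegal
(6,5): no bracket -> illegal
(6,6): flips 1 -> legal
(7,3): no bracket -> illegal
(7,4): no bracket -> illegal
(7,5): no bracket -> illegal
B mobility = 8
-- W to move --
(0,0): flips 4 -> legal
(0,1): flips 2 -> legal
(0,3): flips 1 -> legal
(0,4): flips 2 -> legal
(1,0): flips 1 -> legal
(1,2): flips 1 -> legal
(1,4): flips 1 -> legal
(1,5): no bracket -> illegal
(1,6): no bracket -> illegal
(1,7): no bracket -> illegal
(2,0): flips 2 -> legal
(2,5): flips 1 -> legal
(2,7): no bracket -> illegal
(3,0): no bracket -> illegal
(3,6): flips 1 -> legal
(3,7): no bracket -> illegal
(4,2): no bracket -> illegal
(4,5): flips 1 -> legal
(5,3): no bracket -> illegal
(5,4): flips 1 -> legal
W mobility = 12

Answer: B=8 W=12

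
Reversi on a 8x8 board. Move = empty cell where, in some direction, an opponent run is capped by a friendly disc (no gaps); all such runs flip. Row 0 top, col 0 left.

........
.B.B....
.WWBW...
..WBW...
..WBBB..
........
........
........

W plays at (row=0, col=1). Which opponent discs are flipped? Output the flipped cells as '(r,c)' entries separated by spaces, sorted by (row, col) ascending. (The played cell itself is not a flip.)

Answer: (1,1)

Derivation:
Dir NW: edge -> no flip
Dir N: edge -> no flip
Dir NE: edge -> no flip
Dir W: first cell '.' (not opp) -> no flip
Dir E: first cell '.' (not opp) -> no flip
Dir SW: first cell '.' (not opp) -> no flip
Dir S: opp run (1,1) capped by W -> flip
Dir SE: first cell '.' (not opp) -> no flip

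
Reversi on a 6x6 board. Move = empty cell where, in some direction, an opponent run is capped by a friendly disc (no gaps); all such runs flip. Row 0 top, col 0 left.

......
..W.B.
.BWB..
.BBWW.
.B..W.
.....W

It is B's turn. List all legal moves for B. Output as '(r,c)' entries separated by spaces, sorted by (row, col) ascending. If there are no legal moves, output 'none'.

(0,1): flips 1 -> legal
(0,2): flips 2 -> legal
(0,3): flips 1 -> legal
(1,1): no bracket -> illegal
(1,3): flips 1 -> legal
(2,4): no bracket -> illegal
(2,5): no bracket -> illegal
(3,5): flips 2 -> legal
(4,2): no bracket -> illegal
(4,3): flips 1 -> legal
(4,5): flips 1 -> legal
(5,3): no bracket -> illegal
(5,4): no bracket -> illegal

Answer: (0,1) (0,2) (0,3) (1,3) (3,5) (4,3) (4,5)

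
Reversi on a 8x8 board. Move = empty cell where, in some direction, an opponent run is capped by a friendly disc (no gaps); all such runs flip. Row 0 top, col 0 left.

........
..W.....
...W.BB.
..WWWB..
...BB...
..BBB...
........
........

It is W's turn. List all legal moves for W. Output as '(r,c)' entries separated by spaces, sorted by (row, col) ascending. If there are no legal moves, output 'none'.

Answer: (1,6) (3,6) (5,5) (6,1) (6,3) (6,4) (6,5)

Derivation:
(1,4): no bracket -> illegal
(1,5): no bracket -> illegal
(1,6): flips 1 -> legal
(1,7): no bracket -> illegal
(2,4): no bracket -> illegal
(2,7): no bracket -> illegal
(3,6): flips 1 -> legal
(3,7): no bracket -> illegal
(4,1): no bracket -> illegal
(4,2): no bracket -> illegal
(4,5): no bracket -> illegal
(4,6): no bracket -> illegal
(5,1): no bracket -> illegal
(5,5): flips 1 -> legal
(6,1): flips 2 -> legal
(6,2): no bracket -> illegal
(6,3): flips 2 -> legal
(6,4): flips 2 -> legal
(6,5): flips 2 -> legal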